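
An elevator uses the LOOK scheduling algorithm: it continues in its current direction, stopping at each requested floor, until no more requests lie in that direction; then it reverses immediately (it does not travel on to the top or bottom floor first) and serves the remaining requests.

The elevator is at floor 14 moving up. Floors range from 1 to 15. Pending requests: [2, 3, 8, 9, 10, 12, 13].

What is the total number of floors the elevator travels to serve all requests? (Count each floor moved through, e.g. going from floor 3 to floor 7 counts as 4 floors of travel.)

Answer: 12

Derivation:
Start at floor 14 moving up, LOOK stop order: [13, 12, 10, 9, 8, 3, 2]
  14 → 13: |13-14| = 1, total = 1
  13 → 12: |12-13| = 1, total = 2
  12 → 10: |10-12| = 2, total = 4
  10 → 9: |9-10| = 1, total = 5
  9 → 8: |8-9| = 1, total = 6
  8 → 3: |3-8| = 5, total = 11
  3 → 2: |2-3| = 1, total = 12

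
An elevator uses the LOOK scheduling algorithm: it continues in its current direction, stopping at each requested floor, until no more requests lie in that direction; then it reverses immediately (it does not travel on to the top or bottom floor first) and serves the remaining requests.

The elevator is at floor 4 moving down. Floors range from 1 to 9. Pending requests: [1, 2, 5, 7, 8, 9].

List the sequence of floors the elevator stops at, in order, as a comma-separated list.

Current: 4, moving DOWN
Serve below first (descending): [2, 1]
Then reverse, serve above (ascending): [5, 7, 8, 9]

Answer: 2, 1, 5, 7, 8, 9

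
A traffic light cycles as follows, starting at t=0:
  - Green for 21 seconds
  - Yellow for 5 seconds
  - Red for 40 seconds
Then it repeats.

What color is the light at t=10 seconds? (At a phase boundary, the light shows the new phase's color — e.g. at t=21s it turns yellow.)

Cycle length = 21 + 5 + 40 = 66s
t = 10, phase_t = 10 mod 66 = 10
10 < 21 (green end) → GREEN

Answer: green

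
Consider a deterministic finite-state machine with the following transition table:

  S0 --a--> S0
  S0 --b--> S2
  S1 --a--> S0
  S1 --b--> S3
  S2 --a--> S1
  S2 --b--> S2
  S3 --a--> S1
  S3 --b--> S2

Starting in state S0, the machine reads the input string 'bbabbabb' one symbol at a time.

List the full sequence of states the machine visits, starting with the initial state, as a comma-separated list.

Answer: S0, S2, S2, S1, S3, S2, S1, S3, S2

Derivation:
Start: S0
  read 'b': S0 --b--> S2
  read 'b': S2 --b--> S2
  read 'a': S2 --a--> S1
  read 'b': S1 --b--> S3
  read 'b': S3 --b--> S2
  read 'a': S2 --a--> S1
  read 'b': S1 --b--> S3
  read 'b': S3 --b--> S2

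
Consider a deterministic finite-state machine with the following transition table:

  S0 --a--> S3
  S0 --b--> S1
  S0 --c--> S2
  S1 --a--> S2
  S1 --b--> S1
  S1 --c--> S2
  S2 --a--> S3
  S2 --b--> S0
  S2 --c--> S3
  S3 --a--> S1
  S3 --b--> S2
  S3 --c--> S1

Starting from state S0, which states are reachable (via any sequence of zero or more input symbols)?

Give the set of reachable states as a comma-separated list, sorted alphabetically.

BFS from S0:
  visit S0: S0--a-->S3 (new), S0--b-->S1 (new), S0--c-->S2 (new)
  visit S3: S3--a-->S1 (seen), S3--b-->S2 (seen), S3--c-->S1 (seen)
  visit S1: S1--a-->S2 (seen), S1--b-->S1 (seen), S1--c-->S2 (seen)
  visit S2: S2--a-->S3 (seen), S2--b-->S0 (seen), S2--c-->S3 (seen)

Answer: S0, S1, S2, S3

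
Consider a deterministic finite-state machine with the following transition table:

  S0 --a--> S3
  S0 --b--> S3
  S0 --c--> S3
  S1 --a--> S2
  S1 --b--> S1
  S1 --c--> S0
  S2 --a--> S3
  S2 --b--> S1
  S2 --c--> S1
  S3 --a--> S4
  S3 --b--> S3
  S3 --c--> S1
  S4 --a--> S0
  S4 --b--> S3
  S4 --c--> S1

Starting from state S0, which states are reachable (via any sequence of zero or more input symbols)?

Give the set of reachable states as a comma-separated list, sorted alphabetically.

BFS from S0:
  visit S0: S0--a-->S3 (new), S0--b-->S3 (seen), S0--c-->S3 (seen)
  visit S3: S3--a-->S4 (new), S3--b-->S3 (seen), S3--c-->S1 (new)
  visit S4: S4--a-->S0 (seen), S4--b-->S3 (seen), S4--c-->S1 (seen)
  visit S1: S1--a-->S2 (new), S1--b-->S1 (seen), S1--c-->S0 (seen)
  visit S2: S2--a-->S3 (seen), S2--b-->S1 (seen), S2--c-->S1 (seen)

Answer: S0, S1, S2, S3, S4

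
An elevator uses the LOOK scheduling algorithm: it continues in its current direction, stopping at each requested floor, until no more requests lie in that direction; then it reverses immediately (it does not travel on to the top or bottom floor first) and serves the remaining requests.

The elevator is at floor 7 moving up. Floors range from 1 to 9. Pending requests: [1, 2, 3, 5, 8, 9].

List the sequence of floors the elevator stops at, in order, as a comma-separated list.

Answer: 8, 9, 5, 3, 2, 1

Derivation:
Current: 7, moving UP
Serve above first (ascending): [8, 9]
Then reverse, serve below (descending): [5, 3, 2, 1]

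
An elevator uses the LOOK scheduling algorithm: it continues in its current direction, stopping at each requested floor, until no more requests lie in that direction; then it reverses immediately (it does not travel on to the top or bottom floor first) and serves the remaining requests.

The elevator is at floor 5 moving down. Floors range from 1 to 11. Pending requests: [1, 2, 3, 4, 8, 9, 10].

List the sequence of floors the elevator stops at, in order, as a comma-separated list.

Answer: 4, 3, 2, 1, 8, 9, 10

Derivation:
Current: 5, moving DOWN
Serve below first (descending): [4, 3, 2, 1]
Then reverse, serve above (ascending): [8, 9, 10]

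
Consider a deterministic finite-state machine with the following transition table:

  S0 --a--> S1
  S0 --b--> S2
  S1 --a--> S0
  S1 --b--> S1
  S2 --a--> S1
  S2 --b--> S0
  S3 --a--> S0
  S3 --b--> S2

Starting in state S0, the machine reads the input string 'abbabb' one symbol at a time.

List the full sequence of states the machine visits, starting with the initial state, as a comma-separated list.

Start: S0
  read 'a': S0 --a--> S1
  read 'b': S1 --b--> S1
  read 'b': S1 --b--> S1
  read 'a': S1 --a--> S0
  read 'b': S0 --b--> S2
  read 'b': S2 --b--> S0

Answer: S0, S1, S1, S1, S0, S2, S0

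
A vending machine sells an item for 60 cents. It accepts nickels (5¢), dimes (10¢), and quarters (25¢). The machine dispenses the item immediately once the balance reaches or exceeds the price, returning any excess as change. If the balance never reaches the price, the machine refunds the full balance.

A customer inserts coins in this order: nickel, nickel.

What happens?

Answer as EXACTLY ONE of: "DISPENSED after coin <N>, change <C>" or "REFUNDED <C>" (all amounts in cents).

Answer: REFUNDED 10

Derivation:
Price: 60¢
Coin 1 (nickel, 5¢): balance = 5¢
Coin 2 (nickel, 5¢): balance = 10¢
All coins inserted, balance 10¢ < price 60¢ → REFUND 10¢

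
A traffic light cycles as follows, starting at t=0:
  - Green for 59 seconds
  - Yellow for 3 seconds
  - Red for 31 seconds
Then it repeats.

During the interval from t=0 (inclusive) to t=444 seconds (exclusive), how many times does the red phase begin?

Answer: 5

Derivation:
Cycle = 59+3+31 = 93s
red phase starts at t = k*93 + 62 for k=0,1,2,...
Need k*93+62 < 444 → k < 4.108
k ∈ {0, ..., 4} → 5 starts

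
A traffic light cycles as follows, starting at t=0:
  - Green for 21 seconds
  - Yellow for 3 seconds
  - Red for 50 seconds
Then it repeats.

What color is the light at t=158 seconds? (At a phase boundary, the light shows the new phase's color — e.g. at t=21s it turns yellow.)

Answer: green

Derivation:
Cycle length = 21 + 3 + 50 = 74s
t = 158, phase_t = 158 mod 74 = 10
10 < 21 (green end) → GREEN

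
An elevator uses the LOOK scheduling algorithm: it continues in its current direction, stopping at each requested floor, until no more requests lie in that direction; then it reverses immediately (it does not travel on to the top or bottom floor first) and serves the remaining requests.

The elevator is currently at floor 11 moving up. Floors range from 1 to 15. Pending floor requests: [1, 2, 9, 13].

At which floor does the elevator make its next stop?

Answer: 13

Derivation:
Current floor: 11, direction: up
Requests above: [13]
Requests below: [1, 2, 9]
Moving up and requests lie above → nearest above is min([13]) = 13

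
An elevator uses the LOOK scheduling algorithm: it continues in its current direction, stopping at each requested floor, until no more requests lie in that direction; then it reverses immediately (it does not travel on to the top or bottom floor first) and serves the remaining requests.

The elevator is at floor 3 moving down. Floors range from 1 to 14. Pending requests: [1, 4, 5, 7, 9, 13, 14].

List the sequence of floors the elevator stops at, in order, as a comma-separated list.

Answer: 1, 4, 5, 7, 9, 13, 14

Derivation:
Current: 3, moving DOWN
Serve below first (descending): [1]
Then reverse, serve above (ascending): [4, 5, 7, 9, 13, 14]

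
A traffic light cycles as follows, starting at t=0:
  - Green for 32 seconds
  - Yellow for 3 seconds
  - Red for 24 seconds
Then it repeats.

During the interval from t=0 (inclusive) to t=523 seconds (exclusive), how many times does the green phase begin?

Answer: 9

Derivation:
Cycle = 32+3+24 = 59s
green phase starts at t = k*59 + 0 for k=0,1,2,...
Need k*59+0 < 523 → k < 8.864
k ∈ {0, ..., 8} → 9 starts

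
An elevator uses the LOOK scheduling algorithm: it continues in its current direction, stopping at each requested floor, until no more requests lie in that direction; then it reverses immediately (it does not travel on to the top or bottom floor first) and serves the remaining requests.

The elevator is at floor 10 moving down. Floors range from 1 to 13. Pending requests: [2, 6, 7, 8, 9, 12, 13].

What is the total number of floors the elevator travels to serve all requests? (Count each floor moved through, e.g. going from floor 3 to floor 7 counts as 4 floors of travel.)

Answer: 19

Derivation:
Start at floor 10 moving down, LOOK stop order: [9, 8, 7, 6, 2, 12, 13]
  10 → 9: |9-10| = 1, total = 1
  9 → 8: |8-9| = 1, total = 2
  8 → 7: |7-8| = 1, total = 3
  7 → 6: |6-7| = 1, total = 4
  6 → 2: |2-6| = 4, total = 8
  2 → 12: |12-2| = 10, total = 18
  12 → 13: |13-12| = 1, total = 19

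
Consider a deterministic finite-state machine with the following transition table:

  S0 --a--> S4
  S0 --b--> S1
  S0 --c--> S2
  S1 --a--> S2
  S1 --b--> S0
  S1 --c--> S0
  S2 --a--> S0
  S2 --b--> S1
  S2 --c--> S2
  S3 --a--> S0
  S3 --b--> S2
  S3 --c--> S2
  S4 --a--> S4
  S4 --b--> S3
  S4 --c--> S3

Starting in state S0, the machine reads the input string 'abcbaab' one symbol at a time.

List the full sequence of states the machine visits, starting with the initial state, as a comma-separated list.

Answer: S0, S4, S3, S2, S1, S2, S0, S1

Derivation:
Start: S0
  read 'a': S0 --a--> S4
  read 'b': S4 --b--> S3
  read 'c': S3 --c--> S2
  read 'b': S2 --b--> S1
  read 'a': S1 --a--> S2
  read 'a': S2 --a--> S0
  read 'b': S0 --b--> S1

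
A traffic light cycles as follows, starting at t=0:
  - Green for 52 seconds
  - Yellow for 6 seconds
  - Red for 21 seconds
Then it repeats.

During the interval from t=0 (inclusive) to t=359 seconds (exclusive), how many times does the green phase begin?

Answer: 5

Derivation:
Cycle = 52+6+21 = 79s
green phase starts at t = k*79 + 0 for k=0,1,2,...
Need k*79+0 < 359 → k < 4.544
k ∈ {0, ..., 4} → 5 starts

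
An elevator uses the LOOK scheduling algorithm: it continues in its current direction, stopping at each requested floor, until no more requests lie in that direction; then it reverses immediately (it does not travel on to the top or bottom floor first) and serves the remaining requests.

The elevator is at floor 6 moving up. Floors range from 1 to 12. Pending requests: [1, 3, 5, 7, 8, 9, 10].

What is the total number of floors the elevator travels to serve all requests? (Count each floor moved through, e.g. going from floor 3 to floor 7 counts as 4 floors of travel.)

Start at floor 6 moving up, LOOK stop order: [7, 8, 9, 10, 5, 3, 1]
  6 → 7: |7-6| = 1, total = 1
  7 → 8: |8-7| = 1, total = 2
  8 → 9: |9-8| = 1, total = 3
  9 → 10: |10-9| = 1, total = 4
  10 → 5: |5-10| = 5, total = 9
  5 → 3: |3-5| = 2, total = 11
  3 → 1: |1-3| = 2, total = 13

Answer: 13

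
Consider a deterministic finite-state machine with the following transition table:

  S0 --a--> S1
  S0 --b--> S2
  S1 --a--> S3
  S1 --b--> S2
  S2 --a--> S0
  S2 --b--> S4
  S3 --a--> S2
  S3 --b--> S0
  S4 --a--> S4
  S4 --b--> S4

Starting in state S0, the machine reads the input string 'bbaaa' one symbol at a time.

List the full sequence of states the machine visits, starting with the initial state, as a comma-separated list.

Answer: S0, S2, S4, S4, S4, S4

Derivation:
Start: S0
  read 'b': S0 --b--> S2
  read 'b': S2 --b--> S4
  read 'a': S4 --a--> S4
  read 'a': S4 --a--> S4
  read 'a': S4 --a--> S4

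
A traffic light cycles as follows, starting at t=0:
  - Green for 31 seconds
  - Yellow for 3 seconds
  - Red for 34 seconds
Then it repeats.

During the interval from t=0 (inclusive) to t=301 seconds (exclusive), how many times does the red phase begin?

Answer: 4

Derivation:
Cycle = 31+3+34 = 68s
red phase starts at t = k*68 + 34 for k=0,1,2,...
Need k*68+34 < 301 → k < 3.926
k ∈ {0, ..., 3} → 4 starts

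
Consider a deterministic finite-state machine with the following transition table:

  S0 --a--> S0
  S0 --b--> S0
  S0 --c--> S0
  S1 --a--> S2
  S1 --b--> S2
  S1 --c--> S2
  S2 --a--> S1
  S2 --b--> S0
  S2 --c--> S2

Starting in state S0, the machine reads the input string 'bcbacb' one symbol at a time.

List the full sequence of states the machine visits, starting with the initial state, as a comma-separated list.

Start: S0
  read 'b': S0 --b--> S0
  read 'c': S0 --c--> S0
  read 'b': S0 --b--> S0
  read 'a': S0 --a--> S0
  read 'c': S0 --c--> S0
  read 'b': S0 --b--> S0

Answer: S0, S0, S0, S0, S0, S0, S0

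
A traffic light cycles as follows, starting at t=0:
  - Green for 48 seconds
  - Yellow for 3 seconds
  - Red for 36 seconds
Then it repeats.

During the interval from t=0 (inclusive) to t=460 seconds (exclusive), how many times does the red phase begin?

Cycle = 48+3+36 = 87s
red phase starts at t = k*87 + 51 for k=0,1,2,...
Need k*87+51 < 460 → k < 4.701
k ∈ {0, ..., 4} → 5 starts

Answer: 5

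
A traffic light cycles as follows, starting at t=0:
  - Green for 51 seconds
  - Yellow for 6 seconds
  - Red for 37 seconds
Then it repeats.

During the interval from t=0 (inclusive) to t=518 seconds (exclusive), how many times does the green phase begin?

Answer: 6

Derivation:
Cycle = 51+6+37 = 94s
green phase starts at t = k*94 + 0 for k=0,1,2,...
Need k*94+0 < 518 → k < 5.511
k ∈ {0, ..., 5} → 6 starts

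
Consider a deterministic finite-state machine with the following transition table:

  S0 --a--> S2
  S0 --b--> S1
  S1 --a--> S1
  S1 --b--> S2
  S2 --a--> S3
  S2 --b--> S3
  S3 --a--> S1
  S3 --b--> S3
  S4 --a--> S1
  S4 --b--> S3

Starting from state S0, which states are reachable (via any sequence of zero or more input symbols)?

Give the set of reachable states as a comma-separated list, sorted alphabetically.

Answer: S0, S1, S2, S3

Derivation:
BFS from S0:
  visit S0: S0--a-->S2 (new), S0--b-->S1 (new)
  visit S2: S2--a-->S3 (new), S2--b-->S3 (seen)
  visit S1: S1--a-->S1 (seen), S1--b-->S2 (seen)
  visit S3: S3--a-->S1 (seen), S3--b-->S3 (seen)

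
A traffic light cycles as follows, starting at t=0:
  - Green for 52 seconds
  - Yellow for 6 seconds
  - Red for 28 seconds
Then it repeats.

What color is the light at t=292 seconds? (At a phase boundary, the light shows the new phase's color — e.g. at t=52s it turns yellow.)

Cycle length = 52 + 6 + 28 = 86s
t = 292, phase_t = 292 mod 86 = 34
34 < 52 (green end) → GREEN

Answer: green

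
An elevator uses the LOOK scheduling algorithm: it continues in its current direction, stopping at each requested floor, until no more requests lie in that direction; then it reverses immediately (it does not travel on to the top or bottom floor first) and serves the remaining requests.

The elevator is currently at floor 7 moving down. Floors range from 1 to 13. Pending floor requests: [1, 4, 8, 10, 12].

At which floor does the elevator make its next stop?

Answer: 4

Derivation:
Current floor: 7, direction: down
Requests above: [8, 10, 12]
Requests below: [1, 4]
Moving down and requests lie below → nearest below is max([1, 4]) = 4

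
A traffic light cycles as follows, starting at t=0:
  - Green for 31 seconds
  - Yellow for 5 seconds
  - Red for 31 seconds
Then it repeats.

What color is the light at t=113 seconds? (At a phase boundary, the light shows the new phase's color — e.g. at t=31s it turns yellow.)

Answer: red

Derivation:
Cycle length = 31 + 5 + 31 = 67s
t = 113, phase_t = 113 mod 67 = 46
46 >= 36 → RED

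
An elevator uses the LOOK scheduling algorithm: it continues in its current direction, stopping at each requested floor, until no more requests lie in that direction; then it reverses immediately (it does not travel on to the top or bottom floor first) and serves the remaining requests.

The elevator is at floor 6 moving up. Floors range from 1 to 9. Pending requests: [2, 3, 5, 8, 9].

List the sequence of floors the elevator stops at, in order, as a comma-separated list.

Answer: 8, 9, 5, 3, 2

Derivation:
Current: 6, moving UP
Serve above first (ascending): [8, 9]
Then reverse, serve below (descending): [5, 3, 2]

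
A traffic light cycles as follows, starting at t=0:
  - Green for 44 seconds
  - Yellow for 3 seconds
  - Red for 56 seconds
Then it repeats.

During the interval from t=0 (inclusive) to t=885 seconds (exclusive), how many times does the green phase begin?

Answer: 9

Derivation:
Cycle = 44+3+56 = 103s
green phase starts at t = k*103 + 0 for k=0,1,2,...
Need k*103+0 < 885 → k < 8.592
k ∈ {0, ..., 8} → 9 starts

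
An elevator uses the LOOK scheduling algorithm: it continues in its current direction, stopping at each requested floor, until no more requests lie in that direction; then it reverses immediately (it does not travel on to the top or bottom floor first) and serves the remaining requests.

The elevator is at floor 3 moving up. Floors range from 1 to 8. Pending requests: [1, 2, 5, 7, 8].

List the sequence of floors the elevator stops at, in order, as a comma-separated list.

Current: 3, moving UP
Serve above first (ascending): [5, 7, 8]
Then reverse, serve below (descending): [2, 1]

Answer: 5, 7, 8, 2, 1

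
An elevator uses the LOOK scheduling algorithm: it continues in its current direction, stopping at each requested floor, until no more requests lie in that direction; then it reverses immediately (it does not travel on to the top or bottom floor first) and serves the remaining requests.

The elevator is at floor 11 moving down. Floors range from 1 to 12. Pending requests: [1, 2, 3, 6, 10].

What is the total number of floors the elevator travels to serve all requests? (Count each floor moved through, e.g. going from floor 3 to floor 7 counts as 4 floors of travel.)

Start at floor 11 moving down, LOOK stop order: [10, 6, 3, 2, 1]
  11 → 10: |10-11| = 1, total = 1
  10 → 6: |6-10| = 4, total = 5
  6 → 3: |3-6| = 3, total = 8
  3 → 2: |2-3| = 1, total = 9
  2 → 1: |1-2| = 1, total = 10

Answer: 10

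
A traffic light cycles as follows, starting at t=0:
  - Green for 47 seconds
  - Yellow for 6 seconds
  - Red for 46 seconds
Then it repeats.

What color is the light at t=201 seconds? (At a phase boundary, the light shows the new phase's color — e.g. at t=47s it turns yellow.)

Answer: green

Derivation:
Cycle length = 47 + 6 + 46 = 99s
t = 201, phase_t = 201 mod 99 = 3
3 < 47 (green end) → GREEN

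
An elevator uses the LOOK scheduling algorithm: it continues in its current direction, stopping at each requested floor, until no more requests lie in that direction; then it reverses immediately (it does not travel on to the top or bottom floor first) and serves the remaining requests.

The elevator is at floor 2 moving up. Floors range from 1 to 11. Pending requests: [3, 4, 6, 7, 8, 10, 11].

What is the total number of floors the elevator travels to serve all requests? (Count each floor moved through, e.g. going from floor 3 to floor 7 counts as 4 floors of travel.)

Start at floor 2 moving up, LOOK stop order: [3, 4, 6, 7, 8, 10, 11]
  2 → 3: |3-2| = 1, total = 1
  3 → 4: |4-3| = 1, total = 2
  4 → 6: |6-4| = 2, total = 4
  6 → 7: |7-6| = 1, total = 5
  7 → 8: |8-7| = 1, total = 6
  8 → 10: |10-8| = 2, total = 8
  10 → 11: |11-10| = 1, total = 9

Answer: 9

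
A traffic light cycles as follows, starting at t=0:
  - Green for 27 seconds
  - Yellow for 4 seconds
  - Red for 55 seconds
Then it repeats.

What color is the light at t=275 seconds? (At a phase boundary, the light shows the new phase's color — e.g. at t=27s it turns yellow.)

Cycle length = 27 + 4 + 55 = 86s
t = 275, phase_t = 275 mod 86 = 17
17 < 27 (green end) → GREEN

Answer: green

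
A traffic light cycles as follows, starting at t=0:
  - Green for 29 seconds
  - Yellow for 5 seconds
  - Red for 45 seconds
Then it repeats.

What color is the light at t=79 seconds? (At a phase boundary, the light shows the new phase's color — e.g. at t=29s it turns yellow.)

Answer: green

Derivation:
Cycle length = 29 + 5 + 45 = 79s
t = 79, phase_t = 79 mod 79 = 0
0 < 29 (green end) → GREEN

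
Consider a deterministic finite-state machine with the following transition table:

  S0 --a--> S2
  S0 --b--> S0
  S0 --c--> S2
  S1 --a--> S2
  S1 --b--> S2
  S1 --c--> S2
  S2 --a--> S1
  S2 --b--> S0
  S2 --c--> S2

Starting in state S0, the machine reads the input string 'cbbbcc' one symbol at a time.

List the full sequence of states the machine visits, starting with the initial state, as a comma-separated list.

Start: S0
  read 'c': S0 --c--> S2
  read 'b': S2 --b--> S0
  read 'b': S0 --b--> S0
  read 'b': S0 --b--> S0
  read 'c': S0 --c--> S2
  read 'c': S2 --c--> S2

Answer: S0, S2, S0, S0, S0, S2, S2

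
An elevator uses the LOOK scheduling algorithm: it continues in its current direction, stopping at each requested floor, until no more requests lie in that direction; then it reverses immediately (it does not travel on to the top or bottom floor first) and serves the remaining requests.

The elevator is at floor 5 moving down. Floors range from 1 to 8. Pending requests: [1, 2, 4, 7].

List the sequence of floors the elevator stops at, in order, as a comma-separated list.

Current: 5, moving DOWN
Serve below first (descending): [4, 2, 1]
Then reverse, serve above (ascending): [7]

Answer: 4, 2, 1, 7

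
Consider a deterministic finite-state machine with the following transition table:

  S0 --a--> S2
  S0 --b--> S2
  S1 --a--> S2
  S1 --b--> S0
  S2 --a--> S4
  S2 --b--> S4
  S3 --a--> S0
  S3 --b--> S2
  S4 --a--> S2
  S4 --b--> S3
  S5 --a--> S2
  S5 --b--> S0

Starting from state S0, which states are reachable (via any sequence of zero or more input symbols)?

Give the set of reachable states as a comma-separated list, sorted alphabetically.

BFS from S0:
  visit S0: S0--a-->S2 (new), S0--b-->S2 (seen)
  visit S2: S2--a-->S4 (new), S2--b-->S4 (seen)
  visit S4: S4--a-->S2 (seen), S4--b-->S3 (new)
  visit S3: S3--a-->S0 (seen), S3--b-->S2 (seen)

Answer: S0, S2, S3, S4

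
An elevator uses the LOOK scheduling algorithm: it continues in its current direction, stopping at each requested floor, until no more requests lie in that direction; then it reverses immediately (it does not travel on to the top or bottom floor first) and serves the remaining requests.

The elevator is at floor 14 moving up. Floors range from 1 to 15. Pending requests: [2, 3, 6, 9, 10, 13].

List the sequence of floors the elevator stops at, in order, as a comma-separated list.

Answer: 13, 10, 9, 6, 3, 2

Derivation:
Current: 14, moving UP
Serve above first (ascending): []
Then reverse, serve below (descending): [13, 10, 9, 6, 3, 2]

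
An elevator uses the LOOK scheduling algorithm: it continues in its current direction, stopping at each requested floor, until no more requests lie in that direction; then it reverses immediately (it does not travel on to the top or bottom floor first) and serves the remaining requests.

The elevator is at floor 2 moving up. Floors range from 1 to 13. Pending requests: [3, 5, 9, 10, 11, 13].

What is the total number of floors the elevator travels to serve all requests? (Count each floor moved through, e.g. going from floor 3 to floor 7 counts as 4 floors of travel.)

Start at floor 2 moving up, LOOK stop order: [3, 5, 9, 10, 11, 13]
  2 → 3: |3-2| = 1, total = 1
  3 → 5: |5-3| = 2, total = 3
  5 → 9: |9-5| = 4, total = 7
  9 → 10: |10-9| = 1, total = 8
  10 → 11: |11-10| = 1, total = 9
  11 → 13: |13-11| = 2, total = 11

Answer: 11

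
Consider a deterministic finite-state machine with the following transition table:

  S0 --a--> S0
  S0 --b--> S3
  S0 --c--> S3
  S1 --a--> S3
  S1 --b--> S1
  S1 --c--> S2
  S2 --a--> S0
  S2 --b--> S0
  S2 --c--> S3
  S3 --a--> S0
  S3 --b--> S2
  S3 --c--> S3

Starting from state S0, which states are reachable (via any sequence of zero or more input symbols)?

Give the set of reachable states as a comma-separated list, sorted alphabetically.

BFS from S0:
  visit S0: S0--a-->S0 (seen), S0--b-->S3 (new), S0--c-->S3 (seen)
  visit S3: S3--a-->S0 (seen), S3--b-->S2 (new), S3--c-->S3 (seen)
  visit S2: S2--a-->S0 (seen), S2--b-->S0 (seen), S2--c-->S3 (seen)

Answer: S0, S2, S3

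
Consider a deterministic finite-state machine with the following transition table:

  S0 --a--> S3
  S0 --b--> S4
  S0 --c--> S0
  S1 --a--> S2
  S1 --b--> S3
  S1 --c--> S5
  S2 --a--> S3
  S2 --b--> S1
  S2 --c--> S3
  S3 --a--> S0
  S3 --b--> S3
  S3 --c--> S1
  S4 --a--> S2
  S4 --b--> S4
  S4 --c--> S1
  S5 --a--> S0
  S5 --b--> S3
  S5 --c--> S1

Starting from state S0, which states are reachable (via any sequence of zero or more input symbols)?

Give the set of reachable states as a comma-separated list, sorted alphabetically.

Answer: S0, S1, S2, S3, S4, S5

Derivation:
BFS from S0:
  visit S0: S0--a-->S3 (new), S0--b-->S4 (new), S0--c-->S0 (seen)
  visit S3: S3--a-->S0 (seen), S3--b-->S3 (seen), S3--c-->S1 (new)
  visit S4: S4--a-->S2 (new), S4--b-->S4 (seen), S4--c-->S1 (seen)
  visit S1: S1--a-->S2 (seen), S1--b-->S3 (seen), S1--c-->S5 (new)
  visit S2: S2--a-->S3 (seen), S2--b-->S1 (seen), S2--c-->S3 (seen)
  visit S5: S5--a-->S0 (seen), S5--b-->S3 (seen), S5--c-->S1 (seen)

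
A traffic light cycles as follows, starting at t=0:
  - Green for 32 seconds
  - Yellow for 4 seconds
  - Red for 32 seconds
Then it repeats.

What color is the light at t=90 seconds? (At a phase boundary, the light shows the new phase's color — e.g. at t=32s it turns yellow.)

Answer: green

Derivation:
Cycle length = 32 + 4 + 32 = 68s
t = 90, phase_t = 90 mod 68 = 22
22 < 32 (green end) → GREEN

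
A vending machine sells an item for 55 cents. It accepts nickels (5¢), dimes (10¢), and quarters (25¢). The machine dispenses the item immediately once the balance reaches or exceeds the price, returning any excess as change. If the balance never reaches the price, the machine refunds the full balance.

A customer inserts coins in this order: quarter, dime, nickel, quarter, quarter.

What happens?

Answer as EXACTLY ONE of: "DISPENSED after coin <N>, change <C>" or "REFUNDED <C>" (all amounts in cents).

Answer: DISPENSED after coin 4, change 10

Derivation:
Price: 55¢
Coin 1 (quarter, 25¢): balance = 25¢
Coin 2 (dime, 10¢): balance = 35¢
Coin 3 (nickel, 5¢): balance = 40¢
Coin 4 (quarter, 25¢): balance = 65¢
  → balance >= price → DISPENSE, change = 65 - 55 = 10¢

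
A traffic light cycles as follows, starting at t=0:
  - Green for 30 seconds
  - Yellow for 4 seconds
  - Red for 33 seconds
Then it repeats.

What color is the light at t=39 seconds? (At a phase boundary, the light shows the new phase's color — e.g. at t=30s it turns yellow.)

Answer: red

Derivation:
Cycle length = 30 + 4 + 33 = 67s
t = 39, phase_t = 39 mod 67 = 39
39 >= 34 → RED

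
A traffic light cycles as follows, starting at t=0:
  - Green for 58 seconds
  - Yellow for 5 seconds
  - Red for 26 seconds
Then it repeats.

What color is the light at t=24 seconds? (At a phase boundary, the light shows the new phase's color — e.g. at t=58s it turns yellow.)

Answer: green

Derivation:
Cycle length = 58 + 5 + 26 = 89s
t = 24, phase_t = 24 mod 89 = 24
24 < 58 (green end) → GREEN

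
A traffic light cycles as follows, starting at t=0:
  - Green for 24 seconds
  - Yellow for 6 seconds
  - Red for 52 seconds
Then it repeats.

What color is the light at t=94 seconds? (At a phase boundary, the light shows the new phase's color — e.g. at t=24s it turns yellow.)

Cycle length = 24 + 6 + 52 = 82s
t = 94, phase_t = 94 mod 82 = 12
12 < 24 (green end) → GREEN

Answer: green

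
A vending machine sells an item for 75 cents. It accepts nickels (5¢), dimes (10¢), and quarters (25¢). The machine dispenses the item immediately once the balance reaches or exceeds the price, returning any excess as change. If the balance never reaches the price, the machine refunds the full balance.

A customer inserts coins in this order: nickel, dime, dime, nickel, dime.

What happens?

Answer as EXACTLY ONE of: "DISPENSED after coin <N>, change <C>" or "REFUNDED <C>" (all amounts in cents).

Price: 75¢
Coin 1 (nickel, 5¢): balance = 5¢
Coin 2 (dime, 10¢): balance = 15¢
Coin 3 (dime, 10¢): balance = 25¢
Coin 4 (nickel, 5¢): balance = 30¢
Coin 5 (dime, 10¢): balance = 40¢
All coins inserted, balance 40¢ < price 75¢ → REFUND 40¢

Answer: REFUNDED 40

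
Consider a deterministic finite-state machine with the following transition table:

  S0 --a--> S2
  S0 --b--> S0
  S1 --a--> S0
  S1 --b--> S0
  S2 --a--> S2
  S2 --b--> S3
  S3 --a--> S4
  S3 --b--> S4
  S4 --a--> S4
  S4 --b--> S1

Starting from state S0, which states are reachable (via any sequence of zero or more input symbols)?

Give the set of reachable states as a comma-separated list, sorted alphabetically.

Answer: S0, S1, S2, S3, S4

Derivation:
BFS from S0:
  visit S0: S0--a-->S2 (new), S0--b-->S0 (seen)
  visit S2: S2--a-->S2 (seen), S2--b-->S3 (new)
  visit S3: S3--a-->S4 (new), S3--b-->S4 (seen)
  visit S4: S4--a-->S4 (seen), S4--b-->S1 (new)
  visit S1: S1--a-->S0 (seen), S1--b-->S0 (seen)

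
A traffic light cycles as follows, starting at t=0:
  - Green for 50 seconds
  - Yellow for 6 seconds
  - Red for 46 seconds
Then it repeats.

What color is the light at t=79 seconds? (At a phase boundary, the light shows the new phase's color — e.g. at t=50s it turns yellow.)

Cycle length = 50 + 6 + 46 = 102s
t = 79, phase_t = 79 mod 102 = 79
79 >= 56 → RED

Answer: red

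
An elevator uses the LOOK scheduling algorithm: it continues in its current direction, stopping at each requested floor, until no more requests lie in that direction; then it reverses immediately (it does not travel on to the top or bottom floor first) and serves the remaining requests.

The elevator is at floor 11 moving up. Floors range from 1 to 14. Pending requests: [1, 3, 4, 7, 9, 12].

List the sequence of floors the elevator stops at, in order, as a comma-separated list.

Current: 11, moving UP
Serve above first (ascending): [12]
Then reverse, serve below (descending): [9, 7, 4, 3, 1]

Answer: 12, 9, 7, 4, 3, 1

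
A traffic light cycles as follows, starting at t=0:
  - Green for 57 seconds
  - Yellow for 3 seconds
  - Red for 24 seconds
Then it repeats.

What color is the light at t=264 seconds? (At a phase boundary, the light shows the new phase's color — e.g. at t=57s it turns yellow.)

Cycle length = 57 + 3 + 24 = 84s
t = 264, phase_t = 264 mod 84 = 12
12 < 57 (green end) → GREEN

Answer: green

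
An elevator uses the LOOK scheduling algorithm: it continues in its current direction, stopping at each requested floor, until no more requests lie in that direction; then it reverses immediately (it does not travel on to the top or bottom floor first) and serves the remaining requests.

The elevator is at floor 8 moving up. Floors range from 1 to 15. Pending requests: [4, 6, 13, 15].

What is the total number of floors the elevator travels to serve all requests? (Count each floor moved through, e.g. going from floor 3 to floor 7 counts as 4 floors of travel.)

Start at floor 8 moving up, LOOK stop order: [13, 15, 6, 4]
  8 → 13: |13-8| = 5, total = 5
  13 → 15: |15-13| = 2, total = 7
  15 → 6: |6-15| = 9, total = 16
  6 → 4: |4-6| = 2, total = 18

Answer: 18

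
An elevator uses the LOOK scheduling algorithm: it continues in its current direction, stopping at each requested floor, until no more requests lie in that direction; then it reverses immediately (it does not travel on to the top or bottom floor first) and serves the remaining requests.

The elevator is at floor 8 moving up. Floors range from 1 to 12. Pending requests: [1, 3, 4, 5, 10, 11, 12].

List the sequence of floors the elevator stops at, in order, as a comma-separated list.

Answer: 10, 11, 12, 5, 4, 3, 1

Derivation:
Current: 8, moving UP
Serve above first (ascending): [10, 11, 12]
Then reverse, serve below (descending): [5, 4, 3, 1]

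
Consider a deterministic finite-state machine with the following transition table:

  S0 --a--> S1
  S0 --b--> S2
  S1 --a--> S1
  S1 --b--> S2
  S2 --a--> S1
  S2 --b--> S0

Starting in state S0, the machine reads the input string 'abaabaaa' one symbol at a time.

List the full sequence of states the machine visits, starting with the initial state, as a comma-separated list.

Start: S0
  read 'a': S0 --a--> S1
  read 'b': S1 --b--> S2
  read 'a': S2 --a--> S1
  read 'a': S1 --a--> S1
  read 'b': S1 --b--> S2
  read 'a': S2 --a--> S1
  read 'a': S1 --a--> S1
  read 'a': S1 --a--> S1

Answer: S0, S1, S2, S1, S1, S2, S1, S1, S1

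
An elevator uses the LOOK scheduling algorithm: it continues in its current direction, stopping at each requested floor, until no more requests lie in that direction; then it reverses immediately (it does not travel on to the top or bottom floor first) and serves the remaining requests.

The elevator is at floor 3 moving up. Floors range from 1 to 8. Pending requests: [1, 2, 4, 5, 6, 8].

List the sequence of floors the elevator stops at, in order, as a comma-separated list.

Answer: 4, 5, 6, 8, 2, 1

Derivation:
Current: 3, moving UP
Serve above first (ascending): [4, 5, 6, 8]
Then reverse, serve below (descending): [2, 1]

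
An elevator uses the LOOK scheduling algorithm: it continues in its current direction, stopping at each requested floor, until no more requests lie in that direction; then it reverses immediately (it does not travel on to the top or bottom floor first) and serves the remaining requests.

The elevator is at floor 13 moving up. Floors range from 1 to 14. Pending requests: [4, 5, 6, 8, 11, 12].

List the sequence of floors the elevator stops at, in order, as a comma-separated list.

Current: 13, moving UP
Serve above first (ascending): []
Then reverse, serve below (descending): [12, 11, 8, 6, 5, 4]

Answer: 12, 11, 8, 6, 5, 4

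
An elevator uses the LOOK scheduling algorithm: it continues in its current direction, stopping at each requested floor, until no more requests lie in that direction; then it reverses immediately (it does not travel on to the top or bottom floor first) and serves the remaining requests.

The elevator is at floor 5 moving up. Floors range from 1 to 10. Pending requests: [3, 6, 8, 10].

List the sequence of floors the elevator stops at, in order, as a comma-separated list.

Answer: 6, 8, 10, 3

Derivation:
Current: 5, moving UP
Serve above first (ascending): [6, 8, 10]
Then reverse, serve below (descending): [3]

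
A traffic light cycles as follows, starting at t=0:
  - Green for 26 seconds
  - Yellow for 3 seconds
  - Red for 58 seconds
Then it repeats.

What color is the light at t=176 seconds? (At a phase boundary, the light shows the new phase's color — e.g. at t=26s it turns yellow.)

Cycle length = 26 + 3 + 58 = 87s
t = 176, phase_t = 176 mod 87 = 2
2 < 26 (green end) → GREEN

Answer: green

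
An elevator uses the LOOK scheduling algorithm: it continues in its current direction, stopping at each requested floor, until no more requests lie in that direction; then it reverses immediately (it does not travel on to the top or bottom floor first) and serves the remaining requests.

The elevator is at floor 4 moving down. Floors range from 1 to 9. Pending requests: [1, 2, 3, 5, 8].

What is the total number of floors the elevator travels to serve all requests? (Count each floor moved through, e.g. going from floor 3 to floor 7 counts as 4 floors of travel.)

Start at floor 4 moving down, LOOK stop order: [3, 2, 1, 5, 8]
  4 → 3: |3-4| = 1, total = 1
  3 → 2: |2-3| = 1, total = 2
  2 → 1: |1-2| = 1, total = 3
  1 → 5: |5-1| = 4, total = 7
  5 → 8: |8-5| = 3, total = 10

Answer: 10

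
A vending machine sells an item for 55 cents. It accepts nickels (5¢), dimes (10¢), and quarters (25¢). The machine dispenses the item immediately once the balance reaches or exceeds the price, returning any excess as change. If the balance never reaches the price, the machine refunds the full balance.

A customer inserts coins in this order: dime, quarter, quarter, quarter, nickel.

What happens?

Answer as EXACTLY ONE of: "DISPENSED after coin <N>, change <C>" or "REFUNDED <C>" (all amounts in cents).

Price: 55¢
Coin 1 (dime, 10¢): balance = 10¢
Coin 2 (quarter, 25¢): balance = 35¢
Coin 3 (quarter, 25¢): balance = 60¢
  → balance >= price → DISPENSE, change = 60 - 55 = 5¢

Answer: DISPENSED after coin 3, change 5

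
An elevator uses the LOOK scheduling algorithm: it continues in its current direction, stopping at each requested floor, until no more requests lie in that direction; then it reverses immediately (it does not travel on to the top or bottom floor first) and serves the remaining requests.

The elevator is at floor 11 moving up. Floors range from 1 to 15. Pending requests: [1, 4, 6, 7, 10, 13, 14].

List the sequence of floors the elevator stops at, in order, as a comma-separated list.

Answer: 13, 14, 10, 7, 6, 4, 1

Derivation:
Current: 11, moving UP
Serve above first (ascending): [13, 14]
Then reverse, serve below (descending): [10, 7, 6, 4, 1]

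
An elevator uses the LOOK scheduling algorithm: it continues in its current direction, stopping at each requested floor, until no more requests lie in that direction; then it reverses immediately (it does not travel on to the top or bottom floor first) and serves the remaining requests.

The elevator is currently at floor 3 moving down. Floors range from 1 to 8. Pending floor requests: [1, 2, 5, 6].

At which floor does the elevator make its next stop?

Answer: 2

Derivation:
Current floor: 3, direction: down
Requests above: [5, 6]
Requests below: [1, 2]
Moving down and requests lie below → nearest below is max([1, 2]) = 2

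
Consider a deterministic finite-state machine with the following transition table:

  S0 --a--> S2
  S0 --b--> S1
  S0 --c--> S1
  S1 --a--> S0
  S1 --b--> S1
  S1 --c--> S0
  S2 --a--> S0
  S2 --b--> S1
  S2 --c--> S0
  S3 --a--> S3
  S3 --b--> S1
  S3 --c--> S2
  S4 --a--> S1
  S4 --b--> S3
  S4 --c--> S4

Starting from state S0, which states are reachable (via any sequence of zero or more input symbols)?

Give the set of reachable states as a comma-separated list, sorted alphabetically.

BFS from S0:
  visit S0: S0--a-->S2 (new), S0--b-->S1 (new), S0--c-->S1 (seen)
  visit S2: S2--a-->S0 (seen), S2--b-->S1 (seen), S2--c-->S0 (seen)
  visit S1: S1--a-->S0 (seen), S1--b-->S1 (seen), S1--c-->S0 (seen)

Answer: S0, S1, S2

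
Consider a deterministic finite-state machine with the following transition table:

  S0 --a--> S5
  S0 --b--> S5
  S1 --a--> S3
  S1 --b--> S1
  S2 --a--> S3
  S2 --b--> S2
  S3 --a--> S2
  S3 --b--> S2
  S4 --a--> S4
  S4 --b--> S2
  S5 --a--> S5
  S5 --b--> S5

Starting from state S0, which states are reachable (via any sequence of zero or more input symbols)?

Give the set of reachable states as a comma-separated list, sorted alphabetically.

Answer: S0, S5

Derivation:
BFS from S0:
  visit S0: S0--a-->S5 (new), S0--b-->S5 (seen)
  visit S5: S5--a-->S5 (seen), S5--b-->S5 (seen)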